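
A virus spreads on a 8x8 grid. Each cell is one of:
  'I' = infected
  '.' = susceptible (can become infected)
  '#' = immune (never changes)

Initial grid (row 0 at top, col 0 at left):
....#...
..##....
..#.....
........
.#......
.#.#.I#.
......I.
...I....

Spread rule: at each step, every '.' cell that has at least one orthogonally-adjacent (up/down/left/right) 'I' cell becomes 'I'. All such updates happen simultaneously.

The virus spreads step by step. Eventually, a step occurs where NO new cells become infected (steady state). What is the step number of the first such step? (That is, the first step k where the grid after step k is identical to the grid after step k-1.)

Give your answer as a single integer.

Answer: 12

Derivation:
Step 0 (initial): 3 infected
Step 1: +8 new -> 11 infected
Step 2: +9 new -> 20 infected
Step 3: +8 new -> 28 infected
Step 4: +7 new -> 35 infected
Step 5: +7 new -> 42 infected
Step 6: +4 new -> 46 infected
Step 7: +3 new -> 49 infected
Step 8: +2 new -> 51 infected
Step 9: +2 new -> 53 infected
Step 10: +2 new -> 55 infected
Step 11: +1 new -> 56 infected
Step 12: +0 new -> 56 infected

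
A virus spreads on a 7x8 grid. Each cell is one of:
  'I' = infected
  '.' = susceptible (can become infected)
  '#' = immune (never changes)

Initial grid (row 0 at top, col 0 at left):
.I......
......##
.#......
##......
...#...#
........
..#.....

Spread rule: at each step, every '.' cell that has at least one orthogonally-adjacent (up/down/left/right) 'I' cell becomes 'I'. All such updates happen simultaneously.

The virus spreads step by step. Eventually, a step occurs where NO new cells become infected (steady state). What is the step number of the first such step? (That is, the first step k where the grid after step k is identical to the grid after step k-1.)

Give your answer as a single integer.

Answer: 13

Derivation:
Step 0 (initial): 1 infected
Step 1: +3 new -> 4 infected
Step 2: +3 new -> 7 infected
Step 3: +4 new -> 11 infected
Step 4: +4 new -> 15 infected
Step 5: +5 new -> 20 infected
Step 6: +5 new -> 25 infected
Step 7: +6 new -> 31 infected
Step 8: +7 new -> 38 infected
Step 9: +5 new -> 43 infected
Step 10: +2 new -> 45 infected
Step 11: +2 new -> 47 infected
Step 12: +1 new -> 48 infected
Step 13: +0 new -> 48 infected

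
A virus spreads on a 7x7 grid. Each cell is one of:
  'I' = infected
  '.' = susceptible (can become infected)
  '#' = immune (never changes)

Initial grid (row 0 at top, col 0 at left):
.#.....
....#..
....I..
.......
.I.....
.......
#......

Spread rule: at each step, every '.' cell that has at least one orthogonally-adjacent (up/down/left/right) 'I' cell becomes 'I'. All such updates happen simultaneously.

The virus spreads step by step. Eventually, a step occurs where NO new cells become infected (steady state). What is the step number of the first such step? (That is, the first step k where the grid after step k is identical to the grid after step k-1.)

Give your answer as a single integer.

Step 0 (initial): 2 infected
Step 1: +7 new -> 9 infected
Step 2: +14 new -> 23 infected
Step 3: +11 new -> 34 infected
Step 4: +8 new -> 42 infected
Step 5: +3 new -> 45 infected
Step 6: +1 new -> 46 infected
Step 7: +0 new -> 46 infected

Answer: 7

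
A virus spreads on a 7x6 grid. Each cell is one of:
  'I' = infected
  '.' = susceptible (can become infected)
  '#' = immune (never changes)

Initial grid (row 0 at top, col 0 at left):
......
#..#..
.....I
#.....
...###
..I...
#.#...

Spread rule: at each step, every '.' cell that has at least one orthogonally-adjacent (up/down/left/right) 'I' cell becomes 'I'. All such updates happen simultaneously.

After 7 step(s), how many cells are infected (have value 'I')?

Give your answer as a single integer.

Step 0 (initial): 2 infected
Step 1: +6 new -> 8 infected
Step 2: +10 new -> 18 infected
Step 3: +7 new -> 25 infected
Step 4: +4 new -> 29 infected
Step 5: +3 new -> 32 infected
Step 6: +1 new -> 33 infected
Step 7: +1 new -> 34 infected

Answer: 34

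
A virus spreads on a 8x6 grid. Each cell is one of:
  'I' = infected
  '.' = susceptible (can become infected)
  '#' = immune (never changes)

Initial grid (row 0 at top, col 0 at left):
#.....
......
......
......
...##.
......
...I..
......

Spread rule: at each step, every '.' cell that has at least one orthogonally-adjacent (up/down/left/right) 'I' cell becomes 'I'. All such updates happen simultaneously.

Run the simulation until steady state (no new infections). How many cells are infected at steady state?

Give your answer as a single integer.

Answer: 45

Derivation:
Step 0 (initial): 1 infected
Step 1: +4 new -> 5 infected
Step 2: +6 new -> 11 infected
Step 3: +6 new -> 17 infected
Step 4: +5 new -> 22 infected
Step 5: +5 new -> 27 infected
Step 6: +6 new -> 33 infected
Step 7: +6 new -> 39 infected
Step 8: +5 new -> 44 infected
Step 9: +1 new -> 45 infected
Step 10: +0 new -> 45 infected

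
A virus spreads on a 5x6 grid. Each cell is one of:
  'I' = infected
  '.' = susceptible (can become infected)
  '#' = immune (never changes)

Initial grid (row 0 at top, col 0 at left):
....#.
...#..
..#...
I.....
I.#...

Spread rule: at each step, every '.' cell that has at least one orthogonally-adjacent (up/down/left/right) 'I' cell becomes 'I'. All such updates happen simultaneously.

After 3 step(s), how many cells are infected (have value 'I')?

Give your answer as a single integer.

Step 0 (initial): 2 infected
Step 1: +3 new -> 5 infected
Step 2: +3 new -> 8 infected
Step 3: +3 new -> 11 infected

Answer: 11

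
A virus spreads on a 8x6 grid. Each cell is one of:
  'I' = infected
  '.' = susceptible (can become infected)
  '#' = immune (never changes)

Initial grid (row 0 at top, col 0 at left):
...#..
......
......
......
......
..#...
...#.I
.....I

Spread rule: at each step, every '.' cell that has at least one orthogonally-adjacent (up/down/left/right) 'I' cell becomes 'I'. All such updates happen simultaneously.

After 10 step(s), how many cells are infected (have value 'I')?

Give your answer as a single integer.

Step 0 (initial): 2 infected
Step 1: +3 new -> 5 infected
Step 2: +3 new -> 8 infected
Step 3: +4 new -> 12 infected
Step 4: +5 new -> 17 infected
Step 5: +6 new -> 23 infected
Step 6: +7 new -> 30 infected
Step 7: +6 new -> 36 infected
Step 8: +3 new -> 39 infected
Step 9: +3 new -> 42 infected
Step 10: +2 new -> 44 infected

Answer: 44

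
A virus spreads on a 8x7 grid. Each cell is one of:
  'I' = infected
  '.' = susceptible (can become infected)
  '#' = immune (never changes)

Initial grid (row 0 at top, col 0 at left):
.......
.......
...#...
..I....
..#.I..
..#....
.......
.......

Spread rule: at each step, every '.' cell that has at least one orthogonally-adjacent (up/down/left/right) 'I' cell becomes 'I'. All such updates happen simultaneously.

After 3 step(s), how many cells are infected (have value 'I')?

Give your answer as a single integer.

Answer: 32

Derivation:
Step 0 (initial): 2 infected
Step 1: +7 new -> 9 infected
Step 2: +10 new -> 19 infected
Step 3: +13 new -> 32 infected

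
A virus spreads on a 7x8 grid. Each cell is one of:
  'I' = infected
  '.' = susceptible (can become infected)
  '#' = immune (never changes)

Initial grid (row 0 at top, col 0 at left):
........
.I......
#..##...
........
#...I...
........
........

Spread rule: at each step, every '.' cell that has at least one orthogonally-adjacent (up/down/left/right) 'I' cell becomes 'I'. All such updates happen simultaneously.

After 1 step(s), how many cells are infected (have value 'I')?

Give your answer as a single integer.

Step 0 (initial): 2 infected
Step 1: +8 new -> 10 infected

Answer: 10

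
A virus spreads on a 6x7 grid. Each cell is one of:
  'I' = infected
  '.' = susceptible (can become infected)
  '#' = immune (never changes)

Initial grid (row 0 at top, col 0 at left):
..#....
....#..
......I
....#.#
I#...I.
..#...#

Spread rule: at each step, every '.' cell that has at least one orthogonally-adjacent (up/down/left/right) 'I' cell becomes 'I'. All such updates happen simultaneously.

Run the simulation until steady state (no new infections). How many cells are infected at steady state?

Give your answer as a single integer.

Step 0 (initial): 3 infected
Step 1: +8 new -> 11 infected
Step 2: +8 new -> 19 infected
Step 3: +8 new -> 27 infected
Step 4: +5 new -> 32 infected
Step 5: +3 new -> 35 infected
Step 6: +0 new -> 35 infected

Answer: 35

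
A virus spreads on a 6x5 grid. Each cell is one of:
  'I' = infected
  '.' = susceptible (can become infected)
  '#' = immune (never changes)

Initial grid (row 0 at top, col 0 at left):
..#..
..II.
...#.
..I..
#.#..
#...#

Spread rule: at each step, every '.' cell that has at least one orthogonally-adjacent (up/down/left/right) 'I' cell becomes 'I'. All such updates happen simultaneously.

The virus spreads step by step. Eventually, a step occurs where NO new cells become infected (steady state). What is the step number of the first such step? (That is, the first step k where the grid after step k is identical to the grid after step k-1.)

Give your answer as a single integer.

Step 0 (initial): 3 infected
Step 1: +6 new -> 9 infected
Step 2: +9 new -> 18 infected
Step 3: +5 new -> 23 infected
Step 4: +1 new -> 24 infected
Step 5: +0 new -> 24 infected

Answer: 5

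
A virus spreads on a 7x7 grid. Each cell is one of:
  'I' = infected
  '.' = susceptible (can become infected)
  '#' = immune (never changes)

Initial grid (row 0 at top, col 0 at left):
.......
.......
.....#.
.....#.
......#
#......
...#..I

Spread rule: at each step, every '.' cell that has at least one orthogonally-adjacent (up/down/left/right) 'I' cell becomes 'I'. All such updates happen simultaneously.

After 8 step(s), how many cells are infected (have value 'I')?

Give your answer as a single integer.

Answer: 29

Derivation:
Step 0 (initial): 1 infected
Step 1: +2 new -> 3 infected
Step 2: +2 new -> 5 infected
Step 3: +2 new -> 7 infected
Step 4: +2 new -> 9 infected
Step 5: +3 new -> 12 infected
Step 6: +5 new -> 17 infected
Step 7: +5 new -> 22 infected
Step 8: +7 new -> 29 infected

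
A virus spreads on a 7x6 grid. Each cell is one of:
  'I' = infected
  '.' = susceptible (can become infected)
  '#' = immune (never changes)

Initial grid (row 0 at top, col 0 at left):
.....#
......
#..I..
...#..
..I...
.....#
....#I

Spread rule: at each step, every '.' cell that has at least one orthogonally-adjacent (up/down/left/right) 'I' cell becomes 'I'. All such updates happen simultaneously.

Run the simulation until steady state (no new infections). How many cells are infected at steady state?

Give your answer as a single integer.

Answer: 37

Derivation:
Step 0 (initial): 3 infected
Step 1: +7 new -> 10 infected
Step 2: +12 new -> 22 infected
Step 3: +11 new -> 33 infected
Step 4: +3 new -> 36 infected
Step 5: +1 new -> 37 infected
Step 6: +0 new -> 37 infected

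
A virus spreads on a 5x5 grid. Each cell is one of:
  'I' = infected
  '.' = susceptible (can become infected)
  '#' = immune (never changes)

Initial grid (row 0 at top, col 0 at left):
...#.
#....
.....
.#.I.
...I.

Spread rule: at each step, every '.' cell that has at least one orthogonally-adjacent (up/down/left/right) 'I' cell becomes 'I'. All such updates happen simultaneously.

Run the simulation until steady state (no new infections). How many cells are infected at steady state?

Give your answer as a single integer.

Step 0 (initial): 2 infected
Step 1: +5 new -> 7 infected
Step 2: +4 new -> 11 infected
Step 3: +4 new -> 15 infected
Step 4: +5 new -> 20 infected
Step 5: +1 new -> 21 infected
Step 6: +1 new -> 22 infected
Step 7: +0 new -> 22 infected

Answer: 22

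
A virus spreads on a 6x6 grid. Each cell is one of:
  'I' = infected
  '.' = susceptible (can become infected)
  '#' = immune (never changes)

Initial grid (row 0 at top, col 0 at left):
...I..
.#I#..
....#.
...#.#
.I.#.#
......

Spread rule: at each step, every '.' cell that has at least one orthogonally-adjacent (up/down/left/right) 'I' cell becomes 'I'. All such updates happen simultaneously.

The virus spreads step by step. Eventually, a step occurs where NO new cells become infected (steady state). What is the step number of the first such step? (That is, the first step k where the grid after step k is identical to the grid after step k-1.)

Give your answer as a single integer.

Answer: 7

Derivation:
Step 0 (initial): 3 infected
Step 1: +7 new -> 10 infected
Step 2: +9 new -> 19 infected
Step 3: +4 new -> 23 infected
Step 4: +3 new -> 26 infected
Step 5: +2 new -> 28 infected
Step 6: +1 new -> 29 infected
Step 7: +0 new -> 29 infected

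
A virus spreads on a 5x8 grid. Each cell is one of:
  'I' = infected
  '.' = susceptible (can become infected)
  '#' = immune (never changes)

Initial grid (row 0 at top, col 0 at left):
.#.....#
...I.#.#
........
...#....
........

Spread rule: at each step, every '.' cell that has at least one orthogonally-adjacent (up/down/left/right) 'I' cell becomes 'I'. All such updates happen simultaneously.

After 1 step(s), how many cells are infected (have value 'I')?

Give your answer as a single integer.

Step 0 (initial): 1 infected
Step 1: +4 new -> 5 infected

Answer: 5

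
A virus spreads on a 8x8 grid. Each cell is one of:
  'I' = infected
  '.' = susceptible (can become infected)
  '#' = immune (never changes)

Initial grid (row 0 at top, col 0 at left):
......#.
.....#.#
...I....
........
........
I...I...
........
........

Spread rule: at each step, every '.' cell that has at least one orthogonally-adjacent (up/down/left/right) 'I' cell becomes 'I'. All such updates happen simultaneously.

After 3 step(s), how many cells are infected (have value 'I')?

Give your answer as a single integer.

Step 0 (initial): 3 infected
Step 1: +11 new -> 14 infected
Step 2: +18 new -> 32 infected
Step 3: +15 new -> 47 infected

Answer: 47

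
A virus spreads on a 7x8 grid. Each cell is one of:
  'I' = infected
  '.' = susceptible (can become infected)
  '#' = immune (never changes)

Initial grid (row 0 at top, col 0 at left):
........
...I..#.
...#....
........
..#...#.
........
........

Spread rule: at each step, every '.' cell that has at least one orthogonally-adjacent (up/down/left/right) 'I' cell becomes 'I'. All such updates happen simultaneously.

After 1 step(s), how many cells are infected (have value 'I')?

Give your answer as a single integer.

Answer: 4

Derivation:
Step 0 (initial): 1 infected
Step 1: +3 new -> 4 infected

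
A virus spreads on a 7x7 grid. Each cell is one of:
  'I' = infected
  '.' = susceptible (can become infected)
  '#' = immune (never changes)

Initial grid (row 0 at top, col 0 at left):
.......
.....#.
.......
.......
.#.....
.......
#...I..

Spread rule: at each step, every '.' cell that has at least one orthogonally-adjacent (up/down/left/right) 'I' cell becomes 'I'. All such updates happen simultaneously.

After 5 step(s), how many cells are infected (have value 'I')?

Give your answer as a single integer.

Step 0 (initial): 1 infected
Step 1: +3 new -> 4 infected
Step 2: +5 new -> 9 infected
Step 3: +6 new -> 15 infected
Step 4: +6 new -> 21 infected
Step 5: +6 new -> 27 infected

Answer: 27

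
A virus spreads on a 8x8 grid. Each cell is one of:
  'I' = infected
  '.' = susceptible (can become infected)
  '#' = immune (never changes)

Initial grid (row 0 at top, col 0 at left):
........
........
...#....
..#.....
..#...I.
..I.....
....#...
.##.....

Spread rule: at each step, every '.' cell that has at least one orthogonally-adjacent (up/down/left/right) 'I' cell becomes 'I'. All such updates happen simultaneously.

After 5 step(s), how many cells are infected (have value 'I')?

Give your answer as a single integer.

Answer: 50

Derivation:
Step 0 (initial): 2 infected
Step 1: +7 new -> 9 infected
Step 2: +13 new -> 22 infected
Step 3: +12 new -> 34 infected
Step 4: +10 new -> 44 infected
Step 5: +6 new -> 50 infected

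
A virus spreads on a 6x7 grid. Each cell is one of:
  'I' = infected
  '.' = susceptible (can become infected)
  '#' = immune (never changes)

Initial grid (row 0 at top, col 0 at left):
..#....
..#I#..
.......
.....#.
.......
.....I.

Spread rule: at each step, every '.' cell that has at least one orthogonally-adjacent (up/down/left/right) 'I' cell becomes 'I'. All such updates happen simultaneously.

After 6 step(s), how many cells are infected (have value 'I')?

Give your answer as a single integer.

Step 0 (initial): 2 infected
Step 1: +5 new -> 7 infected
Step 2: +7 new -> 14 infected
Step 3: +8 new -> 22 infected
Step 4: +8 new -> 30 infected
Step 5: +6 new -> 36 infected
Step 6: +2 new -> 38 infected

Answer: 38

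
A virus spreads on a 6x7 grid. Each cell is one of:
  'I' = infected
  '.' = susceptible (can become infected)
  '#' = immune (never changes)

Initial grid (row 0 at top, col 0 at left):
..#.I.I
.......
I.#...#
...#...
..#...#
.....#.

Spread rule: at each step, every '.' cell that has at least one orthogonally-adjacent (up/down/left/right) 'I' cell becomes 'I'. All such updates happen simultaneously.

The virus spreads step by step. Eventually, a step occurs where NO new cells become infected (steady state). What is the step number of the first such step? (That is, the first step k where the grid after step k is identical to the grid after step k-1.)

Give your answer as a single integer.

Step 0 (initial): 3 infected
Step 1: +7 new -> 10 infected
Step 2: +7 new -> 17 infected
Step 3: +8 new -> 25 infected
Step 4: +3 new -> 28 infected
Step 5: +5 new -> 33 infected
Step 6: +1 new -> 34 infected
Step 7: +0 new -> 34 infected

Answer: 7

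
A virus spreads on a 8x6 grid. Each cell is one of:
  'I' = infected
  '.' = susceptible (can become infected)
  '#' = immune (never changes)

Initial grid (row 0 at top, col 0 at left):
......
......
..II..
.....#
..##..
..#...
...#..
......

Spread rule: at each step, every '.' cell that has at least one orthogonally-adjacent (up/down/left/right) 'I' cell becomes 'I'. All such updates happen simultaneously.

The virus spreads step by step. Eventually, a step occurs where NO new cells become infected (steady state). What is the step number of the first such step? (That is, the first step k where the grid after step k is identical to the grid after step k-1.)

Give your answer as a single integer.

Step 0 (initial): 2 infected
Step 1: +6 new -> 8 infected
Step 2: +8 new -> 16 infected
Step 3: +7 new -> 23 infected
Step 4: +6 new -> 29 infected
Step 5: +5 new -> 34 infected
Step 6: +5 new -> 39 infected
Step 7: +4 new -> 43 infected
Step 8: +0 new -> 43 infected

Answer: 8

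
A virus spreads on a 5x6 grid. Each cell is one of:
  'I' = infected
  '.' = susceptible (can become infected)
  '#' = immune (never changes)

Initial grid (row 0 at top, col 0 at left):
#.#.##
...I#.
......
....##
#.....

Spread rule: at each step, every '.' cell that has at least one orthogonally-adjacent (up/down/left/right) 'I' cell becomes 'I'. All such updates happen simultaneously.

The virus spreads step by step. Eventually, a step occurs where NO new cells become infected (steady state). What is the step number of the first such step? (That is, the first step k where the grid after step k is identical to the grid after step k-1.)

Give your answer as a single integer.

Answer: 6

Derivation:
Step 0 (initial): 1 infected
Step 1: +3 new -> 4 infected
Step 2: +4 new -> 8 infected
Step 3: +6 new -> 14 infected
Step 4: +5 new -> 19 infected
Step 5: +3 new -> 22 infected
Step 6: +0 new -> 22 infected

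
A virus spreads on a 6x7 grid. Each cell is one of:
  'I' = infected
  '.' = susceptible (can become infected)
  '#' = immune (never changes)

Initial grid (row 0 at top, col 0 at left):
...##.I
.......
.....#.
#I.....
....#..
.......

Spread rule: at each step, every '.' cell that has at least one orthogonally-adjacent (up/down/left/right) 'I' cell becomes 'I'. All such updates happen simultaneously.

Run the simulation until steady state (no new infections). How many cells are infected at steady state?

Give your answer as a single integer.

Answer: 37

Derivation:
Step 0 (initial): 2 infected
Step 1: +5 new -> 7 infected
Step 2: +9 new -> 16 infected
Step 3: +10 new -> 26 infected
Step 4: +7 new -> 33 infected
Step 5: +3 new -> 36 infected
Step 6: +1 new -> 37 infected
Step 7: +0 new -> 37 infected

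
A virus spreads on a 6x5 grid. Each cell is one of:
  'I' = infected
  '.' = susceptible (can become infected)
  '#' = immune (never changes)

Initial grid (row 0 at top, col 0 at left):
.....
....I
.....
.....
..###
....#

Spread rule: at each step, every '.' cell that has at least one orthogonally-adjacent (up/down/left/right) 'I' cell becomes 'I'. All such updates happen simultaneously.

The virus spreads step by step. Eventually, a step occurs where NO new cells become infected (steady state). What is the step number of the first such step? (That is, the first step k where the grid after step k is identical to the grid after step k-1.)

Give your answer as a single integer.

Step 0 (initial): 1 infected
Step 1: +3 new -> 4 infected
Step 2: +4 new -> 8 infected
Step 3: +4 new -> 12 infected
Step 4: +4 new -> 16 infected
Step 5: +3 new -> 19 infected
Step 6: +2 new -> 21 infected
Step 7: +2 new -> 23 infected
Step 8: +2 new -> 25 infected
Step 9: +1 new -> 26 infected
Step 10: +0 new -> 26 infected

Answer: 10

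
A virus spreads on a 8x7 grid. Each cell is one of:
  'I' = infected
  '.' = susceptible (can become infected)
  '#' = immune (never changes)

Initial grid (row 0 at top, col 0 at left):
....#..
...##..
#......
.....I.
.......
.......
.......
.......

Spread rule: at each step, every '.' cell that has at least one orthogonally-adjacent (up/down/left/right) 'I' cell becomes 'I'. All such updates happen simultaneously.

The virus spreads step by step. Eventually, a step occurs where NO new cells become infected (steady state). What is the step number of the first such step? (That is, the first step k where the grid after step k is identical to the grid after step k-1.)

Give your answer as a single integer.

Answer: 10

Derivation:
Step 0 (initial): 1 infected
Step 1: +4 new -> 5 infected
Step 2: +7 new -> 12 infected
Step 3: +8 new -> 20 infected
Step 4: +8 new -> 28 infected
Step 5: +8 new -> 36 infected
Step 6: +6 new -> 42 infected
Step 7: +6 new -> 48 infected
Step 8: +3 new -> 51 infected
Step 9: +1 new -> 52 infected
Step 10: +0 new -> 52 infected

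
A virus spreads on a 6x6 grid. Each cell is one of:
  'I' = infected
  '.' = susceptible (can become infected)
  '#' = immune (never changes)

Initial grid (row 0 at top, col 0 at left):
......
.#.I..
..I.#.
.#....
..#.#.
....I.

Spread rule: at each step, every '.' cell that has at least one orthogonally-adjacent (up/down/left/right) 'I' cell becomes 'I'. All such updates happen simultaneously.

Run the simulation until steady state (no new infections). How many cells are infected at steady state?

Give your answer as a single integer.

Step 0 (initial): 3 infected
Step 1: +8 new -> 11 infected
Step 2: +8 new -> 19 infected
Step 3: +8 new -> 27 infected
Step 4: +4 new -> 31 infected
Step 5: +0 new -> 31 infected

Answer: 31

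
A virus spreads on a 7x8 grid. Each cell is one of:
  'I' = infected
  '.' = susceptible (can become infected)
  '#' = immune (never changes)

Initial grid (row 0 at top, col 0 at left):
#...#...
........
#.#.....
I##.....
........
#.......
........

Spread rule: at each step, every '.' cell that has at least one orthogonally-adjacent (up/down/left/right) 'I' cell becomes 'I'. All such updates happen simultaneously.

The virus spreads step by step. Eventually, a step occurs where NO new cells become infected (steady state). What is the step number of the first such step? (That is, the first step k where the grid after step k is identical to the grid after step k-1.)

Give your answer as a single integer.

Answer: 13

Derivation:
Step 0 (initial): 1 infected
Step 1: +1 new -> 2 infected
Step 2: +1 new -> 3 infected
Step 3: +2 new -> 5 infected
Step 4: +3 new -> 8 infected
Step 5: +5 new -> 13 infected
Step 6: +5 new -> 18 infected
Step 7: +6 new -> 24 infected
Step 8: +8 new -> 32 infected
Step 9: +7 new -> 39 infected
Step 10: +7 new -> 46 infected
Step 11: +2 new -> 48 infected
Step 12: +1 new -> 49 infected
Step 13: +0 new -> 49 infected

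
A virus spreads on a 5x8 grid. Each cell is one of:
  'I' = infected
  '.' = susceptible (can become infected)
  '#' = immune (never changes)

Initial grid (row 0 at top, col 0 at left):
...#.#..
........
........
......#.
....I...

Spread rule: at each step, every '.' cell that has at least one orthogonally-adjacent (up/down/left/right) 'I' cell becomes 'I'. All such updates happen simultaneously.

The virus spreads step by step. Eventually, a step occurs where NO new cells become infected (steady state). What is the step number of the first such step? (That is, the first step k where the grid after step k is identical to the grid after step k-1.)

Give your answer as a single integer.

Answer: 9

Derivation:
Step 0 (initial): 1 infected
Step 1: +3 new -> 4 infected
Step 2: +5 new -> 9 infected
Step 3: +6 new -> 15 infected
Step 4: +8 new -> 23 infected
Step 5: +5 new -> 28 infected
Step 6: +5 new -> 33 infected
Step 7: +3 new -> 36 infected
Step 8: +1 new -> 37 infected
Step 9: +0 new -> 37 infected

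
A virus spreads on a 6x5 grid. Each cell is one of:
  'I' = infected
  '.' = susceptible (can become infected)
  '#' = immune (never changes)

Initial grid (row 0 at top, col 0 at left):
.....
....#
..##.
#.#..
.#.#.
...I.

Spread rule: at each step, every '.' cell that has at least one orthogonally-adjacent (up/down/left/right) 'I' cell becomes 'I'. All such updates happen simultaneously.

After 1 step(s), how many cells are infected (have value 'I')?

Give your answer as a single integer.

Step 0 (initial): 1 infected
Step 1: +2 new -> 3 infected

Answer: 3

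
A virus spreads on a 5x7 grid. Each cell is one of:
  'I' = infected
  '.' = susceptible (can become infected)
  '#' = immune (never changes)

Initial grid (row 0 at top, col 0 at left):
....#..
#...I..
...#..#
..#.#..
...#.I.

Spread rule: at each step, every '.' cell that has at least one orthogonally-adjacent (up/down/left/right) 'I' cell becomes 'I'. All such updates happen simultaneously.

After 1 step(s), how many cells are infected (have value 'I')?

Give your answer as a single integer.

Answer: 8

Derivation:
Step 0 (initial): 2 infected
Step 1: +6 new -> 8 infected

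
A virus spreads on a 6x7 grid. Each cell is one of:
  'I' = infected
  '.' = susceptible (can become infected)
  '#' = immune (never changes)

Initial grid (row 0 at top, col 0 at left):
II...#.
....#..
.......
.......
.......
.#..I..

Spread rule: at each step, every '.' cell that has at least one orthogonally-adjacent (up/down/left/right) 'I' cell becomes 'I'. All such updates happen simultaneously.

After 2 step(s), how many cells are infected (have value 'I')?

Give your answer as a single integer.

Step 0 (initial): 3 infected
Step 1: +6 new -> 9 infected
Step 2: +9 new -> 18 infected

Answer: 18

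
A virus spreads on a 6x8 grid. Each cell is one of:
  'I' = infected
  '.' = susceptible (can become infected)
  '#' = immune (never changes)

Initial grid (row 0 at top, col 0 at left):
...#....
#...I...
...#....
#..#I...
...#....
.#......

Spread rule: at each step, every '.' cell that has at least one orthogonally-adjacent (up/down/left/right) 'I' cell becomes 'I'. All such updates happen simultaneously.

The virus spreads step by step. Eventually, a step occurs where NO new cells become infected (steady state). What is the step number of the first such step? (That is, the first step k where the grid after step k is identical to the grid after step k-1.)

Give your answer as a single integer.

Step 0 (initial): 2 infected
Step 1: +6 new -> 8 infected
Step 2: +7 new -> 15 infected
Step 3: +10 new -> 25 infected
Step 4: +8 new -> 33 infected
Step 5: +5 new -> 38 infected
Step 6: +1 new -> 39 infected
Step 7: +1 new -> 40 infected
Step 8: +1 new -> 41 infected
Step 9: +0 new -> 41 infected

Answer: 9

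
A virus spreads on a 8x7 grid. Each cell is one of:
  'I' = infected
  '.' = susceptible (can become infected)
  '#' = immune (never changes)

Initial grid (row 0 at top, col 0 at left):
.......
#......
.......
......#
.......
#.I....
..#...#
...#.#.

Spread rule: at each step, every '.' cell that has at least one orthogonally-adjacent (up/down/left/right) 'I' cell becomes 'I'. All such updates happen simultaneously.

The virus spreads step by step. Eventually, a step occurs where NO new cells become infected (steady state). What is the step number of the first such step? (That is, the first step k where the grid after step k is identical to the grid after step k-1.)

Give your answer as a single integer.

Step 0 (initial): 1 infected
Step 1: +3 new -> 4 infected
Step 2: +6 new -> 10 infected
Step 3: +9 new -> 19 infected
Step 4: +11 new -> 30 infected
Step 5: +7 new -> 37 infected
Step 6: +4 new -> 41 infected
Step 7: +4 new -> 45 infected
Step 8: +2 new -> 47 infected
Step 9: +1 new -> 48 infected
Step 10: +0 new -> 48 infected

Answer: 10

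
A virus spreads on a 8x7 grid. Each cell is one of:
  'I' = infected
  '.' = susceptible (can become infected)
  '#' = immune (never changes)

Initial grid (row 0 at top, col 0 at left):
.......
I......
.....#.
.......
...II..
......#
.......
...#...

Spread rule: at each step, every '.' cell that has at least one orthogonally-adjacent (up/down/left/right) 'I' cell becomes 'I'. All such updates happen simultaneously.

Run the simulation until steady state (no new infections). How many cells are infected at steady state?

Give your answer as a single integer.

Answer: 53

Derivation:
Step 0 (initial): 3 infected
Step 1: +9 new -> 12 infected
Step 2: +14 new -> 26 infected
Step 3: +11 new -> 37 infected
Step 4: +9 new -> 46 infected
Step 5: +5 new -> 51 infected
Step 6: +2 new -> 53 infected
Step 7: +0 new -> 53 infected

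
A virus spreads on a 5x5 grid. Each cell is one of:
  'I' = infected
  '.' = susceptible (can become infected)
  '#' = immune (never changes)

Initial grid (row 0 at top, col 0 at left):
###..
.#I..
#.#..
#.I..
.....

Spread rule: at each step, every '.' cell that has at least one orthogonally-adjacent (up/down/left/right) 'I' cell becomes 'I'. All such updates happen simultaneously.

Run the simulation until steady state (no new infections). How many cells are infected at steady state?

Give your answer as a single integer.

Step 0 (initial): 2 infected
Step 1: +4 new -> 6 infected
Step 2: +7 new -> 13 infected
Step 3: +4 new -> 17 infected
Step 4: +0 new -> 17 infected

Answer: 17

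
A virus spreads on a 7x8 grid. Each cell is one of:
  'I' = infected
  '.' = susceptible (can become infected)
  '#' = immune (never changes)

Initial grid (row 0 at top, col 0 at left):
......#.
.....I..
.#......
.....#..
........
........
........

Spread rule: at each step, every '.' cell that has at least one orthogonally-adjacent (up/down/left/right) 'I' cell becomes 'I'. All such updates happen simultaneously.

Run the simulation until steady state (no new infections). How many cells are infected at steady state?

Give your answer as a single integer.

Step 0 (initial): 1 infected
Step 1: +4 new -> 5 infected
Step 2: +5 new -> 10 infected
Step 3: +7 new -> 17 infected
Step 4: +7 new -> 24 infected
Step 5: +8 new -> 32 infected
Step 6: +9 new -> 41 infected
Step 7: +6 new -> 47 infected
Step 8: +3 new -> 50 infected
Step 9: +2 new -> 52 infected
Step 10: +1 new -> 53 infected
Step 11: +0 new -> 53 infected

Answer: 53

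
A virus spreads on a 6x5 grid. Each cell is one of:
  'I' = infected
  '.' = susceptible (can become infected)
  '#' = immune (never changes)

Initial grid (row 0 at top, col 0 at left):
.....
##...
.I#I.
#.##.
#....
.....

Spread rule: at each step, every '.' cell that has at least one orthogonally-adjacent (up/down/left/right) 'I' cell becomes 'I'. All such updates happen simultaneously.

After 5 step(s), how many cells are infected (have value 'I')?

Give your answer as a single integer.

Step 0 (initial): 2 infected
Step 1: +4 new -> 6 infected
Step 2: +5 new -> 11 infected
Step 3: +5 new -> 16 infected
Step 4: +5 new -> 21 infected
Step 5: +2 new -> 23 infected

Answer: 23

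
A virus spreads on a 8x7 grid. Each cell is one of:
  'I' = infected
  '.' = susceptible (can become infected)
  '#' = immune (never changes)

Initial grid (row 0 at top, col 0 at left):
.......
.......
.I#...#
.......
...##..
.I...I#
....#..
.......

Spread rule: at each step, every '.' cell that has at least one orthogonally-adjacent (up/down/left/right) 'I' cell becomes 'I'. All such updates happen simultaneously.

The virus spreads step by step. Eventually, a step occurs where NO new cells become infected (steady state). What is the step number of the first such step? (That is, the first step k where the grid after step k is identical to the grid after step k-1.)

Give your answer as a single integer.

Step 0 (initial): 3 infected
Step 1: +10 new -> 13 infected
Step 2: +15 new -> 28 infected
Step 3: +12 new -> 40 infected
Step 4: +6 new -> 46 infected
Step 5: +3 new -> 49 infected
Step 6: +1 new -> 50 infected
Step 7: +0 new -> 50 infected

Answer: 7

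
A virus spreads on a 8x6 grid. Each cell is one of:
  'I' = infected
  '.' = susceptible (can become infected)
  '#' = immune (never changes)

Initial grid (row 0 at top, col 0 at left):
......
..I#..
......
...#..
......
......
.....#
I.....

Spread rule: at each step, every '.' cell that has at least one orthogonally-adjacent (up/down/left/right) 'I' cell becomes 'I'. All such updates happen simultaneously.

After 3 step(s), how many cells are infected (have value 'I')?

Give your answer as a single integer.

Step 0 (initial): 2 infected
Step 1: +5 new -> 7 infected
Step 2: +9 new -> 16 infected
Step 3: +10 new -> 26 infected

Answer: 26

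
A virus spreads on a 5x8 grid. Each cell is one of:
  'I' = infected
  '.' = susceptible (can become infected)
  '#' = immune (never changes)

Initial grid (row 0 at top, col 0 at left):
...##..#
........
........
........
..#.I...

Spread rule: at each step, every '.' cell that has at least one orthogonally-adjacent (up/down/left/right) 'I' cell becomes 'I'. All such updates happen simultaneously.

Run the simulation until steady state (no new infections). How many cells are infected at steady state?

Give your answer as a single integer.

Step 0 (initial): 1 infected
Step 1: +3 new -> 4 infected
Step 2: +4 new -> 8 infected
Step 3: +6 new -> 14 infected
Step 4: +6 new -> 20 infected
Step 5: +7 new -> 27 infected
Step 6: +6 new -> 33 infected
Step 7: +2 new -> 35 infected
Step 8: +1 new -> 36 infected
Step 9: +0 new -> 36 infected

Answer: 36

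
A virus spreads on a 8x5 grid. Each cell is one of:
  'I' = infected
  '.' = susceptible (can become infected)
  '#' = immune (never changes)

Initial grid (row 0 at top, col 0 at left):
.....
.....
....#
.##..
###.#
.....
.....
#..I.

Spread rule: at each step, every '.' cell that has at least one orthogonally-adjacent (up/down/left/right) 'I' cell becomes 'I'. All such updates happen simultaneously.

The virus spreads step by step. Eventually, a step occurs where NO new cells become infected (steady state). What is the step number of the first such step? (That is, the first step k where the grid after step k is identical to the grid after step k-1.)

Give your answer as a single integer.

Step 0 (initial): 1 infected
Step 1: +3 new -> 4 infected
Step 2: +4 new -> 8 infected
Step 3: +4 new -> 12 infected
Step 4: +3 new -> 15 infected
Step 5: +3 new -> 18 infected
Step 6: +2 new -> 20 infected
Step 7: +4 new -> 24 infected
Step 8: +4 new -> 28 infected
Step 9: +3 new -> 31 infected
Step 10: +1 new -> 32 infected
Step 11: +0 new -> 32 infected

Answer: 11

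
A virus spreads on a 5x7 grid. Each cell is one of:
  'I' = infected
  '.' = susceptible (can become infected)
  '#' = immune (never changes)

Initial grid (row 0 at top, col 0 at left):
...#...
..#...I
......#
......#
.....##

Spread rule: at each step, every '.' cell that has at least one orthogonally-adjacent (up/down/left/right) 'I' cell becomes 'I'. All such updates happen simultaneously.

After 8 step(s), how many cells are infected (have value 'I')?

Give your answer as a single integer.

Step 0 (initial): 1 infected
Step 1: +2 new -> 3 infected
Step 2: +3 new -> 6 infected
Step 3: +4 new -> 10 infected
Step 4: +2 new -> 12 infected
Step 5: +3 new -> 15 infected
Step 6: +3 new -> 18 infected
Step 7: +4 new -> 22 infected
Step 8: +4 new -> 26 infected

Answer: 26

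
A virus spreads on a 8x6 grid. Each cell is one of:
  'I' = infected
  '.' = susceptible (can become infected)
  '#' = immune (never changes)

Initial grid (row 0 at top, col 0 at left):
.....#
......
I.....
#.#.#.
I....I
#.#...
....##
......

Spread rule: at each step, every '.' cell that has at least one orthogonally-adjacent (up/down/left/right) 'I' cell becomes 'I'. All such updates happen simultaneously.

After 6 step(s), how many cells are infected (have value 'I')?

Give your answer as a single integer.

Step 0 (initial): 3 infected
Step 1: +6 new -> 9 infected
Step 2: +9 new -> 18 infected
Step 3: +8 new -> 26 infected
Step 4: +7 new -> 33 infected
Step 5: +5 new -> 38 infected
Step 6: +1 new -> 39 infected

Answer: 39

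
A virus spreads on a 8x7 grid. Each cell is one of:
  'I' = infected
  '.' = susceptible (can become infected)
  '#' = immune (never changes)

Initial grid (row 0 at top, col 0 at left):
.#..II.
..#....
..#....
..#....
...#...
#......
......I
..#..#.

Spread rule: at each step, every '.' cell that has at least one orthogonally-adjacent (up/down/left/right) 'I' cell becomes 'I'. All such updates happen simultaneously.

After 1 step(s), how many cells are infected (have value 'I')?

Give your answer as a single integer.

Step 0 (initial): 3 infected
Step 1: +7 new -> 10 infected

Answer: 10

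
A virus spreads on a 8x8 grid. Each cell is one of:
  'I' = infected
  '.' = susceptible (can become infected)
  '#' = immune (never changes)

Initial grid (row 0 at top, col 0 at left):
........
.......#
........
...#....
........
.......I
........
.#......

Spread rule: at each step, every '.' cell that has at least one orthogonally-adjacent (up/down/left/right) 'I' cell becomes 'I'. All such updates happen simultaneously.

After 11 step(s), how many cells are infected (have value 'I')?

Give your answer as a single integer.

Answer: 60

Derivation:
Step 0 (initial): 1 infected
Step 1: +3 new -> 4 infected
Step 2: +5 new -> 9 infected
Step 3: +6 new -> 15 infected
Step 4: +6 new -> 21 infected
Step 5: +7 new -> 28 infected
Step 6: +7 new -> 35 infected
Step 7: +9 new -> 44 infected
Step 8: +6 new -> 50 infected
Step 9: +5 new -> 55 infected
Step 10: +3 new -> 58 infected
Step 11: +2 new -> 60 infected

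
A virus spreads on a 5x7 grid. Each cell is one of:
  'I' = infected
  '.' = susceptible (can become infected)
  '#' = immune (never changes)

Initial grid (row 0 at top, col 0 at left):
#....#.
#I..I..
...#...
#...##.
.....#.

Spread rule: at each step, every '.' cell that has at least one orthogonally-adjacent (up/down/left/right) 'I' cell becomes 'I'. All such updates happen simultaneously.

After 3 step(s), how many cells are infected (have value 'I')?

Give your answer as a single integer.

Step 0 (initial): 2 infected
Step 1: +7 new -> 9 infected
Step 2: +7 new -> 16 infected
Step 3: +4 new -> 20 infected

Answer: 20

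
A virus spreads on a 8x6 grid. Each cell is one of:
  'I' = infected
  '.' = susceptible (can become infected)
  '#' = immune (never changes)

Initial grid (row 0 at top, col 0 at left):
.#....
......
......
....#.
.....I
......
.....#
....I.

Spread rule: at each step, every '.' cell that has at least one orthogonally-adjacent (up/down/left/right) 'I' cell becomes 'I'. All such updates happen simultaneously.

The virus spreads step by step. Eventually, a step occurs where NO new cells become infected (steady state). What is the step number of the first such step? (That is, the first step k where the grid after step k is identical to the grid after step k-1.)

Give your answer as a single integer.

Answer: 10

Derivation:
Step 0 (initial): 2 infected
Step 1: +6 new -> 8 infected
Step 2: +5 new -> 13 infected
Step 3: +7 new -> 20 infected
Step 4: +8 new -> 28 infected
Step 5: +7 new -> 35 infected
Step 6: +5 new -> 40 infected
Step 7: +3 new -> 43 infected
Step 8: +1 new -> 44 infected
Step 9: +1 new -> 45 infected
Step 10: +0 new -> 45 infected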